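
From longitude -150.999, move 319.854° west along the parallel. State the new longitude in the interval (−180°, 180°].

Start at -150.999°; shift −319.854° → -470.853°.
-470.853° lies outside (−180°, 180°]; add 360° → -110.853°.

-110.853°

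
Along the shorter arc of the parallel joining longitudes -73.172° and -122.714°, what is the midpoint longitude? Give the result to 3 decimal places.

Signed shortest Δλ from -73.172° to -122.714° is -49.542°.
Midpoint longitude = -73.172° + (-49.542°)/2 = -73.172° − 24.771° = -97.943°.

-97.943°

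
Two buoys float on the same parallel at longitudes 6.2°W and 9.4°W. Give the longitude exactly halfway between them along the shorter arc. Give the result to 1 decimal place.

Signed shortest Δλ from -6.2° to -9.4° is -3.2°.
Midpoint longitude = -6.2° + (-3.2°)/2 = -6.2° − 1.6° = -7.8°.

7.8°W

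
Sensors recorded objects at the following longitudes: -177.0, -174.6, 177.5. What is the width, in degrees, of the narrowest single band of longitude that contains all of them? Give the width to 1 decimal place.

7.9°

Sort the longitudes: -177.0°, -174.6°, +177.5°.
Eastward gaps between consecutive values (wrapping around): 2.4°, 352.1°, 5.5°.
Largest gap = 352.1° ⇒ minimal covering band is its complement: 360° − 352.1° = 7.9°.
Band runs from +177.5° eastward to -174.6°, crossing the antimeridian.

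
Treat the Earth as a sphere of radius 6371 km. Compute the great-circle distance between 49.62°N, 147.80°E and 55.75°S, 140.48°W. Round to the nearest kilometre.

13457 km

Δλ = -140.48 − 147.80 = -288.28°; wrapped into (−180°, 180°]: 71.72°.
Δφ = -55.75 − 49.62 = -105.37°.
a = sin²(Δφ/2) + cos φ₁ · cos φ₂ · sin²(Δλ/2) = 0.757651.
c = 2·atan2(√a, √(1−a)) = 2.11216 rad → d = 6371·c ≈ 13456.54 km.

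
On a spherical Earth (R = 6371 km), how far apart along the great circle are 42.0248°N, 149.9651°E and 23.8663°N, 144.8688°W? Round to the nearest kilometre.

Δλ = -144.8688 − 149.9651 = -294.8339°; wrapped into (−180°, 180°]: 65.1661°.
Δφ = 23.8663 − 42.0248 = -18.1585°.
a = sin²(Δφ/2) + cos φ₁ · cos φ₂ · sin²(Δλ/2) = 0.221912.
c = 2·atan2(√a, √(1−a)) = 0.98102 rad → d = 6371·c ≈ 6250.07 km.

6250 km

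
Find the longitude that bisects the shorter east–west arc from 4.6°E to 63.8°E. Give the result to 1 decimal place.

34.2°E

Signed shortest Δλ from +4.6° to +63.8° is +59.2°.
Midpoint longitude = +4.6° + (+59.2°)/2 = +4.6° + 29.6° = +34.2°.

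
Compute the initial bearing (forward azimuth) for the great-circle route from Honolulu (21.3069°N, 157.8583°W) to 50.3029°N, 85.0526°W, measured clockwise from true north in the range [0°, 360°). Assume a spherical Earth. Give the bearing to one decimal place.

43.3°

Δλ = -85.0526 − -157.8583 = 72.8057°.
θ = atan2( sin Δλ · cos φ₂ , cos φ₁ · sin φ₂ − sin φ₁ · cos φ₂ · cos Δλ )
  = atan2(0.61018, 0.64823) = 43.268° → normalised to [0°, 360°): 43.268°.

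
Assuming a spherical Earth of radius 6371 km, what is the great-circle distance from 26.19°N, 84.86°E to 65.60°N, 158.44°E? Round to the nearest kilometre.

Δλ = 158.44 − 84.86 = 73.58°.
Δφ = 65.60 − 26.19 = 39.41°.
a = sin²(Δφ/2) + cos φ₁ · cos φ₂ · sin²(Δλ/2) = 0.246642.
c = 2·atan2(√a, √(1−a)) = 1.03943 rad → d = 6371·c ≈ 6622.18 km.

6622 km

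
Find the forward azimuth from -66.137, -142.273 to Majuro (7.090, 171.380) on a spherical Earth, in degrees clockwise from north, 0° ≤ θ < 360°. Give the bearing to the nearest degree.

313°

Δλ = 171.380 − -142.273 = 313.653°; wrapped into (−180°, 180°]: -46.347°.
θ = atan2( sin Δλ · cos φ₂ , cos φ₁ · sin φ₂ − sin φ₁ · cos φ₂ · cos Δλ )
  = atan2(-0.71800, 0.67639) = -46.709° → normalised to [0°, 360°): 313.291°.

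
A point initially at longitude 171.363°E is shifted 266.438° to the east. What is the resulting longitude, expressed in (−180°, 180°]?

77.801°E

Start at +171.363°; shift +266.438° → +437.801°.
+437.801° lies outside (−180°, 180°]; subtract 360° → +77.801°.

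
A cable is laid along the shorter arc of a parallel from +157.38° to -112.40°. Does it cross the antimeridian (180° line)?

Yes

Naïve |-112.40 − 157.38| = 269.78° > 180°, so the shorter arc goes the other way round — across 180°.
Signed shortest Δλ = ((-112.40 − 157.38 + 180) mod 360) − 180 = 90.22°.
Going east by 90.22° from +157.38° passes through 180° before reaching -112.40°.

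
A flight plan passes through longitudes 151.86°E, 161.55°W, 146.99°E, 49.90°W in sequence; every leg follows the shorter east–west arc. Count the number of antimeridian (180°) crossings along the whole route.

3

Leg 1: +151.86° → -161.55°, shortest Δλ = 46.59° (east) — crosses 180°.
Leg 2: -161.55° → +146.99°, shortest Δλ = -51.46° (west) — crosses 180°.
Leg 3: +146.99° → -49.90°, shortest Δλ = 163.11° (east) — crosses 180°.
Total crossings: 3.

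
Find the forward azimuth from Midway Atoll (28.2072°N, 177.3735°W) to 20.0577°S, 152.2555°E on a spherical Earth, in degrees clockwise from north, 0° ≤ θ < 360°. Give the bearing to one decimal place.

Δλ = 152.2555 − -177.3735 = 329.6290°; wrapped into (−180°, 180°]: -30.3710°.
θ = atan2( sin Δλ · cos φ₂ , cos φ₁ · sin φ₂ − sin φ₁ · cos φ₂ · cos Δλ )
  = atan2(-0.47493, -0.68530) = -145.277° → normalised to [0°, 360°): 214.723°.

214.7°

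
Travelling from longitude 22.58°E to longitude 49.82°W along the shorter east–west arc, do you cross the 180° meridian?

Signed shortest Δλ = ((-49.82 − 22.58 + 180) mod 360) − 180 = -72.4°.
Going west by 72.4° from +22.58° reaches -49.82° without touching 180°.

No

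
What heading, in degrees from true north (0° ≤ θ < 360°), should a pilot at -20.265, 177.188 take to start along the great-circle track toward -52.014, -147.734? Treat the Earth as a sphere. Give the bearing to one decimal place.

147.9°

Δλ = -147.734 − 177.188 = -324.922°; wrapped into (−180°, 180°]: 35.078°.
θ = atan2( sin Δλ · cos φ₂ , cos φ₁ · sin φ₂ − sin φ₁ · cos φ₂ · cos Δλ )
  = atan2(0.35370, -0.56492) = 147.949° → normalised to [0°, 360°): 147.949°.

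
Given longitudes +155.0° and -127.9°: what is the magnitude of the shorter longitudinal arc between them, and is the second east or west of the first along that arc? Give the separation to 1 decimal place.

77.1° east

Raw difference: -127.9 − 155.0 = -282.9°.
Normalise into (−180°, 180°]: -282.9° + 360° = 77.1°.
Positive ⇒ the second point lies to the east; separation 77.1°.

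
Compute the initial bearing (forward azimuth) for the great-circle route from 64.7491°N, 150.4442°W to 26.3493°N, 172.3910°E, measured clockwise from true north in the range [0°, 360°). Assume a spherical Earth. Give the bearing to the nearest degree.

Δλ = 172.3910 − -150.4442 = 322.8352°; wrapped into (−180°, 180°]: -37.1648°.
θ = atan2( sin Δλ · cos φ₂ , cos φ₁ · sin φ₂ − sin φ₁ · cos φ₂ · cos Δλ )
  = atan2(-0.54135, -0.45654) = -130.142° → normalised to [0°, 360°): 229.858°.

230°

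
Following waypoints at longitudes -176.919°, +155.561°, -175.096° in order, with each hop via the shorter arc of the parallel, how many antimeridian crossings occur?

Leg 1: -176.919° → +155.561°, shortest Δλ = -27.52° (west) — crosses 180°.
Leg 2: +155.561° → -175.096°, shortest Δλ = 29.343° (east) — crosses 180°.
Total crossings: 2.

2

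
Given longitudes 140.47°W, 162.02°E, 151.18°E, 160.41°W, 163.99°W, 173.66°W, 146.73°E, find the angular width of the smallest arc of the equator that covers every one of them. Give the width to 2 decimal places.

Sort the longitudes: -173.66°, -163.99°, -160.41°, -140.47°, +146.73°, +151.18°, +162.02°.
Eastward gaps between consecutive values (wrapping around): 9.67°, 3.58°, 19.94°, 287.20°, 4.45°, 10.84°, 24.32°.
Largest gap = 287.20° ⇒ minimal covering band is its complement: 360° − 287.20° = 72.80°.
Band runs from +146.73° eastward to -140.47°, crossing the antimeridian.

72.80°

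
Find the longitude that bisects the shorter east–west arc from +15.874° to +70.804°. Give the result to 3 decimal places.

+43.339°

Signed shortest Δλ from +15.874° to +70.804° is +54.930°.
Midpoint longitude = +15.874° + (+54.930°)/2 = +15.874° + 27.465° = +43.339°.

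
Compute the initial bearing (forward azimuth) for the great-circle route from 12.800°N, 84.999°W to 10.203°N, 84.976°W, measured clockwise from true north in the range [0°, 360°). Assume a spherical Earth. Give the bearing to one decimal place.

Δλ = -84.976 − -84.999 = 0.023°.
θ = atan2( sin Δλ · cos φ₂ , cos φ₁ · sin φ₂ − sin φ₁ · cos φ₂ · cos Δλ )
  = atan2(0.00040, -0.04531) = 179.500° → normalised to [0°, 360°): 179.500°.

179.5°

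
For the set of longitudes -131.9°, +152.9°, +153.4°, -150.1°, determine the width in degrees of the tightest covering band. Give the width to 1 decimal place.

75.2°

Sort the longitudes: -150.1°, -131.9°, +152.9°, +153.4°.
Eastward gaps between consecutive values (wrapping around): 18.2°, 284.8°, 0.5°, 56.5°.
Largest gap = 284.8° ⇒ minimal covering band is its complement: 360° − 284.8° = 75.2°.
Band runs from +152.9° eastward to -131.9°, crossing the antimeridian.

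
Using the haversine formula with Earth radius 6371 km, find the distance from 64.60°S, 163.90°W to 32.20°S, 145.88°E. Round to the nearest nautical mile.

2670 nmi

Δλ = 145.88 − -163.90 = 309.78°; wrapped into (−180°, 180°]: -50.22°.
Δφ = -32.20 − -64.60 = 32.40°.
a = sin²(Δφ/2) + cos φ₁ · cos φ₂ · sin²(Δλ/2) = 0.143198.
c = 2·atan2(√a, √(1−a)) = 0.77617 rad → d = 6371·c ≈ 4944.96 km ≈ 2670.06 nmi.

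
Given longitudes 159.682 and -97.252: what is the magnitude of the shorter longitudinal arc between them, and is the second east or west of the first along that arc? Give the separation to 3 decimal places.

103.066° east

Raw difference: -97.252 − 159.682 = -256.934°.
Normalise into (−180°, 180°]: -256.934° + 360° = 103.066°.
Positive ⇒ the second point lies to the east; separation 103.066°.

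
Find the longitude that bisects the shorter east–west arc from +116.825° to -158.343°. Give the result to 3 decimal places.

Signed shortest Δλ from +116.825° to -158.343° is +84.832°.
Midpoint longitude = +116.825° + (+84.832°)/2 = +116.825° + 42.416° = +159.241°.
(The naïve average (+116.825 + -158.343)/2 = -20.759° is on the wrong side of the globe.)

+159.241°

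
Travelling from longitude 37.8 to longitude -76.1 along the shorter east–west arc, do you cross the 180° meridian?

Signed shortest Δλ = ((-76.1 − 37.8 + 180) mod 360) − 180 = -113.9°.
Going west by 113.9° from +37.8° reaches -76.1° without touching 180°.

No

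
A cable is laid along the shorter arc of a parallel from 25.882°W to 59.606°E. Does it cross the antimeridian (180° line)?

Signed shortest Δλ = ((59.606 − -25.882 + 180) mod 360) − 180 = 85.488°.
Going east by 85.488° from -25.882° reaches +59.606° without touching 180°.

No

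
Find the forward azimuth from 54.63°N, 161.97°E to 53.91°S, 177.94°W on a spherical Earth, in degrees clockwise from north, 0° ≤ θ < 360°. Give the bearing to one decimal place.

167.6°

Δλ = -177.94 − 161.97 = -339.91°; wrapped into (−180°, 180°]: 20.09°.
θ = atan2( sin Δλ · cos φ₂ , cos φ₁ · sin φ₂ − sin φ₁ · cos φ₂ · cos Δλ )
  = atan2(0.20234, -0.91888) = 167.582° → normalised to [0°, 360°): 167.582°.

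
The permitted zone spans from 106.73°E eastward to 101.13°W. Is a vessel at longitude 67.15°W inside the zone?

No

Band width going east from +106.73° to -101.13°: ((-101.13 − 106.73) mod 360) = 152.14°.
Offset of -67.15° east of the west edge: ((-67.15 − 106.73) mod 360) = 186.12°.
186.12° > 152.14° ⇒ outside.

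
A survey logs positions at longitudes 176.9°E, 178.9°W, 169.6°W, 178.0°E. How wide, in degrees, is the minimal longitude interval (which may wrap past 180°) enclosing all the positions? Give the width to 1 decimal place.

Sort the longitudes: -178.9°, -169.6°, +176.9°, +178.0°.
Eastward gaps between consecutive values (wrapping around): 9.3°, 346.5°, 1.1°, 3.1°.
Largest gap = 346.5° ⇒ minimal covering band is its complement: 360° − 346.5° = 13.5°.
Band runs from +176.9° eastward to -169.6°, crossing the antimeridian.

13.5°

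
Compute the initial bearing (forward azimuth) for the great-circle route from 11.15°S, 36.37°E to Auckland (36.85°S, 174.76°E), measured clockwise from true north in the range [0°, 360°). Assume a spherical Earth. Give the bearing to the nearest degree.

Δλ = 174.76 − 36.37 = 138.39°.
θ = atan2( sin Δλ · cos φ₂ , cos φ₁ · sin φ₂ − sin φ₁ · cos φ₂ · cos Δλ )
  = atan2(0.53138, -0.70410) = 142.958° → normalised to [0°, 360°): 142.958°.

143°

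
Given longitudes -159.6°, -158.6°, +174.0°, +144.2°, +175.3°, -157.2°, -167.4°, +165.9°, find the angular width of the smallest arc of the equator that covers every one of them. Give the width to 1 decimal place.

Sort the longitudes: -167.4°, -159.6°, -158.6°, -157.2°, +144.2°, +165.9°, +174.0°, +175.3°.
Eastward gaps between consecutive values (wrapping around): 7.8°, 1.0°, 1.4°, 301.4°, 21.7°, 8.1°, 1.3°, 17.3°.
Largest gap = 301.4° ⇒ minimal covering band is its complement: 360° − 301.4° = 58.6°.
Band runs from +144.2° eastward to -157.2°, crossing the antimeridian.

58.6°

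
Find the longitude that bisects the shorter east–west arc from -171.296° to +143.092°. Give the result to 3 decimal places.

+165.898°

Signed shortest Δλ from -171.296° to +143.092° is -45.612°.
Midpoint longitude = -171.296° + (-45.612°)/2 = -171.296° − 22.806° = -194.102°.
Normalise into (−180°, 180°]: +165.898°.
(The naïve average (-171.296 + +143.092)/2 = -14.102° is on the wrong side of the globe.)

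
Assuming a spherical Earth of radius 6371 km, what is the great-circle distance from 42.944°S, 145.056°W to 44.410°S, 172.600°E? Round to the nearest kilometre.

Δλ = 172.600 − -145.056 = 317.656°; wrapped into (−180°, 180°]: -42.344°.
Δφ = -44.410 − -42.944 = -1.466°.
a = sin²(Δφ/2) + cos φ₁ · cos φ₂ · sin²(Δλ/2) = 0.068375.
c = 2·atan2(√a, √(1−a)) = 0.52912 rad → d = 6371·c ≈ 3371.04 km.

3371 km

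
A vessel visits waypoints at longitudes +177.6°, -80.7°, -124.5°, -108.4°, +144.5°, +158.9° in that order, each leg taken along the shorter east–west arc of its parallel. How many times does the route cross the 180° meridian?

Leg 1: +177.6° → -80.7°, shortest Δλ = 101.7° (east) — crosses 180°.
Leg 2: -80.7° → -124.5°, shortest Δλ = -43.8° (west) — does not cross 180°.
Leg 3: -124.5° → -108.4°, shortest Δλ = 16.1° (east) — does not cross 180°.
Leg 4: -108.4° → +144.5°, shortest Δλ = -107.1° (west) — crosses 180°.
Leg 5: +144.5° → +158.9°, shortest Δλ = 14.4° (east) — does not cross 180°.
Total crossings: 2.

2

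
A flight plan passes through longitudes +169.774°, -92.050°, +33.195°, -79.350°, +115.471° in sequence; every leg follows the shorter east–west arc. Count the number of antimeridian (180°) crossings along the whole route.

2

Leg 1: +169.774° → -92.050°, shortest Δλ = 98.176° (east) — crosses 180°.
Leg 2: -92.050° → +33.195°, shortest Δλ = 125.245° (east) — does not cross 180°.
Leg 3: +33.195° → -79.350°, shortest Δλ = -112.545° (west) — does not cross 180°.
Leg 4: -79.350° → +115.471°, shortest Δλ = -165.179° (west) — crosses 180°.
Total crossings: 2.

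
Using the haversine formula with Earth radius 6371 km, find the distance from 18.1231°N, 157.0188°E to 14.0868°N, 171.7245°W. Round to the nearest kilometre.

Δλ = -171.7245 − 157.0188 = -328.7433°; wrapped into (−180°, 180°]: 31.2567°.
Δφ = 14.0868 − 18.1231 = -4.0363°.
a = sin²(Δφ/2) + cos φ₁ · cos φ₂ · sin²(Δλ/2) = 0.068140.
c = 2·atan2(√a, √(1−a)) = 0.52819 rad → d = 6371·c ≈ 3365.11 km.

3365 km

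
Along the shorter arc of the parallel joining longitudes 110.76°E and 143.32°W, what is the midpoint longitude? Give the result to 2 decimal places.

163.72°E

Signed shortest Δλ from +110.76° to -143.32° is +105.92°.
Midpoint longitude = +110.76° + (+105.92°)/2 = +110.76° + 52.96° = +163.72°.
(The naïve average (+110.76 + -143.32)/2 = -16.28° is on the wrong side of the globe.)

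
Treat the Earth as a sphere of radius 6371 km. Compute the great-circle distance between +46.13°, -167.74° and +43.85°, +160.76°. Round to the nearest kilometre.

Δλ = 160.76 − -167.74 = 328.50°; wrapped into (−180°, 180°]: -31.50°.
Δφ = 43.85 − 46.13 = -2.28°.
a = sin²(Δφ/2) + cos φ₁ · cos φ₂ · sin²(Δλ/2) = 0.037219.
c = 2·atan2(√a, √(1−a)) = 0.38828 rad → d = 6371·c ≈ 2473.74 km.

2474 km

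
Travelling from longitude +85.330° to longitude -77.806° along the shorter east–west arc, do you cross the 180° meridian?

Signed shortest Δλ = ((-77.806 − 85.330 + 180) mod 360) − 180 = -163.136°.
Going west by 163.136° from +85.330° reaches -77.806° without touching 180°.

No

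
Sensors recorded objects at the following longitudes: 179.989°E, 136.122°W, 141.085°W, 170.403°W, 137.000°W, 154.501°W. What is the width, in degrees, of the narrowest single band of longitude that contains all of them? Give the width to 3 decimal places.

Sort the longitudes: -170.403°, -154.501°, -141.085°, -137.000°, -136.122°, +179.989°.
Eastward gaps between consecutive values (wrapping around): 15.902°, 13.416°, 4.085°, 0.878°, 316.111°, 9.608°.
Largest gap = 316.111° ⇒ minimal covering band is its complement: 360° − 316.111° = 43.889°.
Band runs from +179.989° eastward to -136.122°, crossing the antimeridian.

43.889°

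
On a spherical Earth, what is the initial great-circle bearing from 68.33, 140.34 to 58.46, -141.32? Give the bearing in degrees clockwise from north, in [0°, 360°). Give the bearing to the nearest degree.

67°

Δλ = -141.32 − 140.34 = -281.66°; wrapped into (−180°, 180°]: 78.34°.
θ = atan2( sin Δλ · cos φ₂ , cos φ₁ · sin φ₂ − sin φ₁ · cos φ₂ · cos Δλ )
  = atan2(0.51230, 0.21646) = 67.094° → normalised to [0°, 360°): 67.094°.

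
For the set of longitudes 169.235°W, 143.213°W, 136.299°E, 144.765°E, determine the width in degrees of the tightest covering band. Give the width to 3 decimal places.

Sort the longitudes: -169.235°, -143.213°, +136.299°, +144.765°.
Eastward gaps between consecutive values (wrapping around): 26.022°, 279.512°, 8.466°, 46.000°.
Largest gap = 279.512° ⇒ minimal covering band is its complement: 360° − 279.512° = 80.488°.
Band runs from +136.299° eastward to -143.213°, crossing the antimeridian.

80.488°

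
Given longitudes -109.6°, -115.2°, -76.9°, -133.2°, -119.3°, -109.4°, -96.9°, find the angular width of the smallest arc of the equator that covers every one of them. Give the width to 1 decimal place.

56.3°

Sort the longitudes: -133.2°, -119.3°, -115.2°, -109.6°, -109.4°, -96.9°, -76.9°.
Eastward gaps between consecutive values (wrapping around): 13.9°, 4.1°, 5.6°, 0.2°, 12.5°, 20.0°, 303.7°.
Largest gap = 303.7° ⇒ minimal covering band is its complement: 360° − 303.7° = 56.3°.
Band runs from -133.2° eastward to -76.9°.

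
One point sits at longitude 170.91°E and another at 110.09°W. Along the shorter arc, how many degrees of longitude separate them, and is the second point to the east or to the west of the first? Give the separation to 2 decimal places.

Raw difference: -110.09 − 170.91 = -281.0°.
Normalise into (−180°, 180°]: -281.0° + 360° = 79.0°.
Positive ⇒ the second point lies to the east; separation 79.00°.

79.00° east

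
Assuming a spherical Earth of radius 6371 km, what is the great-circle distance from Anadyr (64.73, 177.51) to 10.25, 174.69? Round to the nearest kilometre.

6062 km

Δλ = 174.69 − 177.51 = -2.82°.
Δφ = 10.25 − 64.73 = -54.48°.
a = sin²(Δφ/2) + cos φ₁ · cos φ₂ · sin²(Δλ/2) = 0.209761.
c = 2·atan2(√a, √(1−a)) = 0.95148 rad → d = 6371·c ≈ 6061.88 km.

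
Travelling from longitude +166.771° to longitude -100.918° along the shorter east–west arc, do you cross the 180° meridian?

Yes

Naïve |-100.918 − 166.771| = 267.689° > 180°, so the shorter arc goes the other way round — across 180°.
Signed shortest Δλ = ((-100.918 − 166.771 + 180) mod 360) − 180 = 92.311°.
Going east by 92.311° from +166.771° passes through 180° before reaching -100.918°.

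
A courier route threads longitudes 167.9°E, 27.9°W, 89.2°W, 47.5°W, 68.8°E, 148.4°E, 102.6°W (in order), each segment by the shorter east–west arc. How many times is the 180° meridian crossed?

2

Leg 1: +167.9° → -27.9°, shortest Δλ = 164.2° (east) — crosses 180°.
Leg 2: -27.9° → -89.2°, shortest Δλ = -61.3° (west) — does not cross 180°.
Leg 3: -89.2° → -47.5°, shortest Δλ = 41.7° (east) — does not cross 180°.
Leg 4: -47.5° → +68.8°, shortest Δλ = 116.3° (east) — does not cross 180°.
Leg 5: +68.8° → +148.4°, shortest Δλ = 79.6° (east) — does not cross 180°.
Leg 6: +148.4° → -102.6°, shortest Δλ = 109.0° (east) — crosses 180°.
Total crossings: 2.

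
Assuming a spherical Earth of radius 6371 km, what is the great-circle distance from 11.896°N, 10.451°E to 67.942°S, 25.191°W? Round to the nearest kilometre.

Δλ = -25.191 − 10.451 = -35.642°.
Δφ = -67.942 − 11.896 = -79.838°.
a = sin²(Δφ/2) + cos φ₁ · cos φ₂ · sin²(Δλ/2) = 0.446203.
c = 2·atan2(√a, √(1−a)) = 1.46299 rad → d = 6371·c ≈ 9320.74 km.

9321 km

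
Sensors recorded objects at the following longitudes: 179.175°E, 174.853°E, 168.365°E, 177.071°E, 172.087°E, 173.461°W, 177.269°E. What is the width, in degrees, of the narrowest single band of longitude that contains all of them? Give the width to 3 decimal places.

Sort the longitudes: -173.461°, +168.365°, +172.087°, +174.853°, +177.071°, +177.269°, +179.175°.
Eastward gaps between consecutive values (wrapping around): 341.826°, 3.722°, 2.766°, 2.218°, 0.198°, 1.906°, 7.364°.
Largest gap = 341.826° ⇒ minimal covering band is its complement: 360° − 341.826° = 18.174°.
Band runs from +168.365° eastward to -173.461°, crossing the antimeridian.

18.174°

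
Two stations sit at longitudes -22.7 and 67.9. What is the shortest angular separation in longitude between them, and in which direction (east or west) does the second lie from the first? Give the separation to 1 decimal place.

90.6° east

Raw difference: 67.9 − -22.7 = 90.6°.
Normalise into (−180°, 180°]: 90.6° stays 90.6°.
Positive ⇒ the second point lies to the east; separation 90.6°.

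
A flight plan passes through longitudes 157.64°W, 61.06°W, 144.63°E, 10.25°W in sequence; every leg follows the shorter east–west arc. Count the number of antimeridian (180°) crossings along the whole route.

1

Leg 1: -157.64° → -61.06°, shortest Δλ = 96.58° (east) — does not cross 180°.
Leg 2: -61.06° → +144.63°, shortest Δλ = -154.31° (west) — crosses 180°.
Leg 3: +144.63° → -10.25°, shortest Δλ = -154.88° (west) — does not cross 180°.
Total crossings: 1.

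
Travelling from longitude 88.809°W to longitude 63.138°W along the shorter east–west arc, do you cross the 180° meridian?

Signed shortest Δλ = ((-63.138 − -88.809 + 180) mod 360) − 180 = 25.671°.
Going east by 25.671° from -88.809° reaches -63.138° without touching 180°.

No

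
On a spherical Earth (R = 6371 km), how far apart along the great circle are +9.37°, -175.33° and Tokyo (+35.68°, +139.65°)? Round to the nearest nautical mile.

Δλ = 139.65 − -175.33 = 314.98°; wrapped into (−180°, 180°]: -45.02°.
Δφ = 35.68 − 9.37 = 26.31°.
a = sin²(Δφ/2) + cos φ₁ · cos φ₂ · sin²(Δλ/2) = 0.169264.
c = 2·atan2(√a, √(1−a)) = 0.84802 rad → d = 6371·c ≈ 5402.71 km ≈ 2917.23 nmi.

2917 nmi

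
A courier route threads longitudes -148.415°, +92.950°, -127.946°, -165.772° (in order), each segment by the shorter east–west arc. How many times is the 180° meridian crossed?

Leg 1: -148.415° → +92.950°, shortest Δλ = -118.635° (west) — crosses 180°.
Leg 2: +92.950° → -127.946°, shortest Δλ = 139.104° (east) — crosses 180°.
Leg 3: -127.946° → -165.772°, shortest Δλ = -37.826° (west) — does not cross 180°.
Total crossings: 2.

2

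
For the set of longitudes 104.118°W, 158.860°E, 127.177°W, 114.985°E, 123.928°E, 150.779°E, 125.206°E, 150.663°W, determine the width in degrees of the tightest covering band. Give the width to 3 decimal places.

Sort the longitudes: -150.663°, -127.177°, -104.118°, +114.985°, +123.928°, +125.206°, +150.779°, +158.860°.
Eastward gaps between consecutive values (wrapping around): 23.486°, 23.059°, 219.103°, 8.943°, 1.278°, 25.573°, 8.081°, 50.477°.
Largest gap = 219.103° ⇒ minimal covering band is its complement: 360° − 219.103° = 140.897°.
Band runs from +114.985° eastward to -104.118°, crossing the antimeridian.

140.897°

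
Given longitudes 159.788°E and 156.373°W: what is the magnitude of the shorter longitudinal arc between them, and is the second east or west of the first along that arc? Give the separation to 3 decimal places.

Raw difference: -156.373 − 159.788 = -316.161°.
Normalise into (−180°, 180°]: -316.161° + 360° = 43.839°.
Positive ⇒ the second point lies to the east; separation 43.839°.

43.839° east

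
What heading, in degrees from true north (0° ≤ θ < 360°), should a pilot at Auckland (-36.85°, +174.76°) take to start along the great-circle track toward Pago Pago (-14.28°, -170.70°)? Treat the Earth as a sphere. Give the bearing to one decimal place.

33.7°

Δλ = -170.70 − 174.76 = -345.46°; wrapped into (−180°, 180°]: 14.54°.
θ = atan2( sin Δλ · cos φ₂ , cos φ₁ · sin φ₂ − sin φ₁ · cos φ₂ · cos Δλ )
  = atan2(0.24330, 0.36520) = 33.672° → normalised to [0°, 360°): 33.672°.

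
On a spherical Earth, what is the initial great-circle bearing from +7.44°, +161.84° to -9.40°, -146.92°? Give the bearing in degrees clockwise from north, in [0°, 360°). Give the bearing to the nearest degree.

Δλ = -146.92 − 161.84 = -308.76°; wrapped into (−180°, 180°]: 51.24°.
θ = atan2( sin Δλ · cos φ₂ , cos φ₁ · sin φ₂ − sin φ₁ · cos φ₂ · cos Δλ )
  = atan2(0.76930, -0.24193) = 107.457° → normalised to [0°, 360°): 107.457°.

107°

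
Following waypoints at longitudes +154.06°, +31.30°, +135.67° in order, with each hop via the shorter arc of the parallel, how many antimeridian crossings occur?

0

Leg 1: +154.06° → +31.30°, shortest Δλ = -122.76° (west) — does not cross 180°.
Leg 2: +31.30° → +135.67°, shortest Δλ = 104.37° (east) — does not cross 180°.
Total crossings: 0.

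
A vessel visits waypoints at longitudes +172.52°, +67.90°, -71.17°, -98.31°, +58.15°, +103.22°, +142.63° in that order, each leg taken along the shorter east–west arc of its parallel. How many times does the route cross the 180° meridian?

Leg 1: +172.52° → +67.90°, shortest Δλ = -104.62° (west) — does not cross 180°.
Leg 2: +67.90° → -71.17°, shortest Δλ = -139.07° (west) — does not cross 180°.
Leg 3: -71.17° → -98.31°, shortest Δλ = -27.14° (west) — does not cross 180°.
Leg 4: -98.31° → +58.15°, shortest Δλ = 156.46° (east) — does not cross 180°.
Leg 5: +58.15° → +103.22°, shortest Δλ = 45.07° (east) — does not cross 180°.
Leg 6: +103.22° → +142.63°, shortest Δλ = 39.41° (east) — does not cross 180°.
Total crossings: 0.

0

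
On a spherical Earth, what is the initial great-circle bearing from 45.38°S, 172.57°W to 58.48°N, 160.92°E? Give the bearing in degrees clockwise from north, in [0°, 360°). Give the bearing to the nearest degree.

346°

Δλ = 160.92 − -172.57 = 333.49°; wrapped into (−180°, 180°]: -26.51°.
θ = atan2( sin Δλ · cos φ₂ , cos φ₁ · sin φ₂ − sin φ₁ · cos φ₂ · cos Δλ )
  = atan2(-0.23335, 0.93176) = -14.060° → normalised to [0°, 360°): 345.940°.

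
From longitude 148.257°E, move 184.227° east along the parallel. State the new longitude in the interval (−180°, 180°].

27.516°W

Start at +148.257°; shift +184.227° → +332.484°.
+332.484° lies outside (−180°, 180°]; subtract 360° → -27.516°.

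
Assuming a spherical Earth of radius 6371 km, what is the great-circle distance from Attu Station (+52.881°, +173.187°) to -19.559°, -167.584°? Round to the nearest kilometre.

Δλ = -167.584 − 173.187 = -340.771°; wrapped into (−180°, 180°]: 19.229°.
Δφ = -19.559 − 52.881 = -72.440°.
a = sin²(Δφ/2) + cos φ₁ · cos φ₂ · sin²(Δλ/2) = 0.365010.
c = 2·atan2(√a, √(1−a)) = 1.29742 rad → d = 6371·c ≈ 8265.89 km.

8266 km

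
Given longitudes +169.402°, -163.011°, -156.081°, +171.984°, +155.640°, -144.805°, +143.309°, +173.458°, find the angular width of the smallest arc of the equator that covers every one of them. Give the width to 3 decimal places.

Sort the longitudes: -163.011°, -156.081°, -144.805°, +143.309°, +155.640°, +169.402°, +171.984°, +173.458°.
Eastward gaps between consecutive values (wrapping around): 6.930°, 11.276°, 288.114°, 12.331°, 13.762°, 2.582°, 1.474°, 23.531°.
Largest gap = 288.114° ⇒ minimal covering band is its complement: 360° − 288.114° = 71.886°.
Band runs from +143.309° eastward to -144.805°, crossing the antimeridian.

71.886°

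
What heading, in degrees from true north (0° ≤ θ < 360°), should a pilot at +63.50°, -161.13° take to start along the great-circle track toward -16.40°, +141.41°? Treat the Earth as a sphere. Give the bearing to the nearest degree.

234°

Δλ = 141.41 − -161.13 = 302.54°; wrapped into (−180°, 180°]: -57.46°.
θ = atan2( sin Δλ · cos φ₂ , cos φ₁ · sin φ₂ − sin φ₁ · cos φ₂ · cos Δλ )
  = atan2(-0.80872, -0.58777) = -126.009° → normalised to [0°, 360°): 233.991°.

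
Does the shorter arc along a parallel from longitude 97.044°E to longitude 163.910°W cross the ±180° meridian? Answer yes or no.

Naïve |-163.910 − 97.044| = 260.954° > 180°, so the shorter arc goes the other way round — across 180°.
Signed shortest Δλ = ((-163.910 − 97.044 + 180) mod 360) − 180 = 99.046°.
Going east by 99.046° from +97.044° passes through 180° before reaching -163.910°.

Yes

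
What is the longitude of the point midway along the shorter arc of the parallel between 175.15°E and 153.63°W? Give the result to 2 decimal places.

169.24°W

Signed shortest Δλ from +175.15° to -153.63° is +31.22°.
Midpoint longitude = +175.15° + (+31.22°)/2 = +175.15° + 15.61° = +190.76°.
Normalise into (−180°, 180°]: -169.24°.
(The naïve average (+175.15 + -153.63)/2 = 10.76° is on the wrong side of the globe.)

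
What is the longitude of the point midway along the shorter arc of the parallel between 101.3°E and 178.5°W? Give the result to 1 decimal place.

141.4°E

Signed shortest Δλ from +101.3° to -178.5° is +80.2°.
Midpoint longitude = +101.3° + (+80.2°)/2 = +101.3° + 40.1° = +141.4°.
(The naïve average (+101.3 + -178.5)/2 = -38.6° is on the wrong side of the globe.)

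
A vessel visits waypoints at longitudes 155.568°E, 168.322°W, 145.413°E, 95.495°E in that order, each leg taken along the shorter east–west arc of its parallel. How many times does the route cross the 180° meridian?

Leg 1: +155.568° → -168.322°, shortest Δλ = 36.11° (east) — crosses 180°.
Leg 2: -168.322° → +145.413°, shortest Δλ = -46.265° (west) — crosses 180°.
Leg 3: +145.413° → +95.495°, shortest Δλ = -49.918° (west) — does not cross 180°.
Total crossings: 2.

2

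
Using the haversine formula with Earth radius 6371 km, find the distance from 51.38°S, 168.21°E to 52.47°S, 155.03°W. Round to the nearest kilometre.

2496 km

Δλ = -155.03 − 168.21 = -323.24°; wrapped into (−180°, 180°]: 36.76°.
Δφ = -52.47 − -51.38 = -1.09°.
a = sin²(Δφ/2) + cos φ₁ · cos φ₂ · sin²(Δλ/2) = 0.037894.
c = 2·atan2(√a, √(1−a)) = 0.39183 rad → d = 6371·c ≈ 2496.34 km.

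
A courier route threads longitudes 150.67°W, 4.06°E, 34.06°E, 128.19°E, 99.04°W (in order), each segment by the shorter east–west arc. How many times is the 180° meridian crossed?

1

Leg 1: -150.67° → +4.06°, shortest Δλ = 154.73° (east) — does not cross 180°.
Leg 2: +4.06° → +34.06°, shortest Δλ = 30.0° (east) — does not cross 180°.
Leg 3: +34.06° → +128.19°, shortest Δλ = 94.13° (east) — does not cross 180°.
Leg 4: +128.19° → -99.04°, shortest Δλ = 132.77° (east) — crosses 180°.
Total crossings: 1.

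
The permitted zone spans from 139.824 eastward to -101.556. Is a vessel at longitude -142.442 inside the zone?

Band width going east from +139.824° to -101.556°: ((-101.556 − 139.824) mod 360) = 118.620°.
Offset of -142.442° east of the west edge: ((-142.442 − 139.824) mod 360) = 77.734°.
77.734° ≤ 118.620° ⇒ inside.

Yes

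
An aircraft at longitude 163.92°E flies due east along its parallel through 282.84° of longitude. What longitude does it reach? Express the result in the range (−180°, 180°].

Start at +163.92°; shift +282.84° → +446.76°.
+446.76° lies outside (−180°, 180°]; subtract 360° → +86.76°.

86.76°E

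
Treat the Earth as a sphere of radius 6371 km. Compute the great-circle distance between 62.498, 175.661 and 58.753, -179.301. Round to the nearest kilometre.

499 km

Δλ = -179.301 − 175.661 = -354.962°; wrapped into (−180°, 180°]: 5.038°.
Δφ = 58.753 − 62.498 = -3.745°.
a = sin²(Δφ/2) + cos φ₁ · cos φ₂ · sin²(Δλ/2) = 0.001530.
c = 2·atan2(√a, √(1−a)) = 0.07826 rad → d = 6371·c ≈ 498.60 km.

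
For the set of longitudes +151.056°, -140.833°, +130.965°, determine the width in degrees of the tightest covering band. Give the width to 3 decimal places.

88.202°

Sort the longitudes: -140.833°, +130.965°, +151.056°.
Eastward gaps between consecutive values (wrapping around): 271.798°, 20.091°, 68.111°.
Largest gap = 271.798° ⇒ minimal covering band is its complement: 360° − 271.798° = 88.202°.
Band runs from +130.965° eastward to -140.833°, crossing the antimeridian.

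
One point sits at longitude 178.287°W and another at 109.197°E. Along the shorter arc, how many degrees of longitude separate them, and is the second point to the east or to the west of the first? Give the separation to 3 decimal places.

72.516° west

Raw difference: 109.197 − -178.287 = 287.484°.
Normalise into (−180°, 180°]: 287.484° − 360° = -72.516°.
Negative ⇒ the second point lies to the west; separation 72.516°.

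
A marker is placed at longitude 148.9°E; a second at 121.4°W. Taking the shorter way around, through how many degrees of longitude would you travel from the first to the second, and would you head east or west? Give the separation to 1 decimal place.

Raw difference: -121.4 − 148.9 = -270.3°.
Normalise into (−180°, 180°]: -270.3° + 360° = 89.7°.
Positive ⇒ the second point lies to the east; separation 89.7°.

89.7° east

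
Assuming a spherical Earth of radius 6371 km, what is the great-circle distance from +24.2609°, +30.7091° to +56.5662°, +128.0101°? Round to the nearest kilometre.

Δλ = 128.0101 − 30.7091 = 97.3010°.
Δφ = 56.5662 − 24.2609 = 32.3053°.
a = sin²(Δφ/2) + cos φ₁ · cos φ₂ · sin²(Δλ/2) = 0.360468.
c = 2·atan2(√a, √(1−a)) = 1.28798 rad → d = 6371·c ≈ 8205.70 km.

8206 km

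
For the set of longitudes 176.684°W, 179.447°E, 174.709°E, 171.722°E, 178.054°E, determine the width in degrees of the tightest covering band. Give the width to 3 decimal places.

11.594°

Sort the longitudes: -176.684°, +171.722°, +174.709°, +178.054°, +179.447°.
Eastward gaps between consecutive values (wrapping around): 348.406°, 2.987°, 3.345°, 1.393°, 3.869°.
Largest gap = 348.406° ⇒ minimal covering band is its complement: 360° − 348.406° = 11.594°.
Band runs from +171.722° eastward to -176.684°, crossing the antimeridian.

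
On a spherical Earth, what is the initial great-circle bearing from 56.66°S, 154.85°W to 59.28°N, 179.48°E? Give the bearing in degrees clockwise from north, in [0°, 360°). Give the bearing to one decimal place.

Δλ = 179.48 − -154.85 = 334.33°; wrapped into (−180°, 180°]: -25.67°.
θ = atan2( sin Δλ · cos φ₂ , cos φ₁ · sin φ₂ − sin φ₁ · cos φ₂ · cos Δλ )
  = atan2(-0.22129, 0.85713) = -14.476° → normalised to [0°, 360°): 345.524°.

345.5°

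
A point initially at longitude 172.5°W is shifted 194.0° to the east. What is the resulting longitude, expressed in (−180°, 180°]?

Start at -172.5°; shift +194.0° → +21.5°.
+21.5° already lies in (−180°, 180°].

21.5°E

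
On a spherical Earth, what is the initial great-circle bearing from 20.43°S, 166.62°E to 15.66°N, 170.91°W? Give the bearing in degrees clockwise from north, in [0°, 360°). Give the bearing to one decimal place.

Δλ = -170.91 − 166.62 = -337.53°; wrapped into (−180°, 180°]: 22.47°.
θ = atan2( sin Δλ · cos φ₂ , cos φ₁ · sin φ₂ − sin φ₁ · cos φ₂ · cos Δλ )
  = atan2(0.36801, 0.56354) = 33.146° → normalised to [0°, 360°): 33.146°.

33.1°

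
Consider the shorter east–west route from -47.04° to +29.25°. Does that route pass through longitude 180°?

No

Signed shortest Δλ = ((29.25 − -47.04 + 180) mod 360) − 180 = 76.29°.
Going east by 76.29° from -47.04° reaches +29.25° without touching 180°.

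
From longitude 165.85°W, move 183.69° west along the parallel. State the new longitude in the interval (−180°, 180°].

Start at -165.85°; shift −183.69° → -349.54°.
-349.54° lies outside (−180°, 180°]; add 360° → +10.46°.

10.46°E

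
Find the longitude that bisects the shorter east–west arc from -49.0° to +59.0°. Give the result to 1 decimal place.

Signed shortest Δλ from -49.0° to +59.0° is +108.0°.
Midpoint longitude = -49.0° + (+108.0°)/2 = -49.0° + 54.0° = +5.0°.

+5.0°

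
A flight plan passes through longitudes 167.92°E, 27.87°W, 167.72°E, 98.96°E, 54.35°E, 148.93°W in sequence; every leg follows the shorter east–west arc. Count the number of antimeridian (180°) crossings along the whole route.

3

Leg 1: +167.92° → -27.87°, shortest Δλ = 164.21° (east) — crosses 180°.
Leg 2: -27.87° → +167.72°, shortest Δλ = -164.41° (west) — crosses 180°.
Leg 3: +167.72° → +98.96°, shortest Δλ = -68.76° (west) — does not cross 180°.
Leg 4: +98.96° → +54.35°, shortest Δλ = -44.61° (west) — does not cross 180°.
Leg 5: +54.35° → -148.93°, shortest Δλ = 156.72° (east) — crosses 180°.
Total crossings: 3.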